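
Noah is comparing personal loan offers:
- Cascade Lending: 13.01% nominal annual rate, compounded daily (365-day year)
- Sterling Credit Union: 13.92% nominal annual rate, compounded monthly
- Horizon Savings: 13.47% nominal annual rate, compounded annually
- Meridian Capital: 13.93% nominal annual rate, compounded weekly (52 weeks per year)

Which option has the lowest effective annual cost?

Horizon Savings

Cascade Lending: (1 + 0.1301/365)^365 − 1 = 13.892%
Sterling Credit Union: (1 + 0.1392/12)^12 − 1 = 14.843%
Horizon Savings: compounded annually, EAR = 13.470%
Meridian Capital: (1 + 0.1393/52)^52 − 1 = 14.925%
The lowest effective annual rate is Horizon Savings at 13.470%.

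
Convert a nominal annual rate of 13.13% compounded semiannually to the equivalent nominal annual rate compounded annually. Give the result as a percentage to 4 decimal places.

EAR = (1 + 0.1313/2)^2 − 1 = 0.135610.
Compounded annually, the equivalent nominal rate is the EAR itself: 13.5610%.

13.5610%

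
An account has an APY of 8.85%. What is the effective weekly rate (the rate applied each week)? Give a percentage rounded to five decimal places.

0.16321%

The per-week rate i satisfies (1 + i)^52 = 1 + 0.0885.
i = 1.0885^(1/52) − 1 = 0.0016321 = 0.16321%.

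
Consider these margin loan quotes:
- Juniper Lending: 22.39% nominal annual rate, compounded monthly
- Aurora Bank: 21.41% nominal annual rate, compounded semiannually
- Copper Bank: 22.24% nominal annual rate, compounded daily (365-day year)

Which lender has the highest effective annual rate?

Juniper Lending: (1 + 0.2239/12)^12 − 1 = 24.837%
Aurora Bank: (1 + 0.2141/2)^2 − 1 = 22.556%
Copper Bank: (1 + 0.2224/365)^365 − 1 = 24.899%
The highest effective annual rate is Copper Bank at 24.899%.

Copper Bank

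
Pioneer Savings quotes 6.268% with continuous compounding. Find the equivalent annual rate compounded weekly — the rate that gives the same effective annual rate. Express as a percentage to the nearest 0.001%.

EAR under continuous compounding: e^0.06268 − 1 = 0.064686.
Solve (1 + r/52)^52 = 1.064686: r/52 = 1.064686^(1/52) − 1 = 0.001206, so r = 0.062718 = 6.272%.

6.272%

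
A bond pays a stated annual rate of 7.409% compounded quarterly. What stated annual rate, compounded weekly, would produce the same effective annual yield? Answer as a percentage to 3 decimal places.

EAR = (1 + 0.07409/4)^4 − 1 = 0.076174.
Solve (1 + r/52)^52 = 1.076174: r/52 = 1.076174^(1/52) − 1 = 0.001413, so r = 0.073464 = 7.346%.

7.346%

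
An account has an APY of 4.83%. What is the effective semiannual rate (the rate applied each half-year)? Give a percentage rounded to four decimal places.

The per-half-year rate i satisfies (1 + i)^2 = 1 + 0.0483.
i = 1.0483^(1/2) − 1 = 0.0238652 = 2.3865%.

2.3865%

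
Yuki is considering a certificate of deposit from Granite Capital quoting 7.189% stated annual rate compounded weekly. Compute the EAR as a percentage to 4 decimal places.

EAR = (1 + 0.07189/52)^52 − 1.
= (1 + 0.001382)^52 − 1 = 1.074484 − 1 = 7.4484%.

7.4484%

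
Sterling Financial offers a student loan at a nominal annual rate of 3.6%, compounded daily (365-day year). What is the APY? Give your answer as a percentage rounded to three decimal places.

3.665%

EAR = (1 + 0.036/365)^365 − 1.
= (1 + 0.000099)^365 − 1 = 1.036654 − 1 = 3.665%.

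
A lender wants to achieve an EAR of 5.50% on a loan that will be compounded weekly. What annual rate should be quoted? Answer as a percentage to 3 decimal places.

5.357%

(1 + r/52)^52 − 1 = 0.0550, so 1 + r/52 = 1.0550^(1/52).
r/52 = 0.001030, so r = 0.053568 = 5.357%.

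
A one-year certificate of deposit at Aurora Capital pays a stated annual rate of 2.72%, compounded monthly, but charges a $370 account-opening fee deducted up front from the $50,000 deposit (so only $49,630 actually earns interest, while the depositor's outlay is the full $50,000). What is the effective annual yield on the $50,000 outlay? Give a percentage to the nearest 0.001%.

Value after one year: 49,630 × (1 + 0.0272/12)^12 = 49,630 × 1.027542 = $50,996.89.
Effective yield on the $50,000 outlay: 50,996.89 / 50,000 − 1 = 0.019938 = 1.994%.

1.994%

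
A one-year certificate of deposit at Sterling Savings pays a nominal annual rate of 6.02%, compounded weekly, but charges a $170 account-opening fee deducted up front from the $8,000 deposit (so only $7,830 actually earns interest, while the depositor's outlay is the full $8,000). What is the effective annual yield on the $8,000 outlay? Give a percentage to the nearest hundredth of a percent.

3.94%

Value after one year: 7,830 × (1 + 0.0602/52)^52 = 7,830 × 1.062012 = $8,315.55.
Effective yield on the $8,000 outlay: 8,315.55 / 8,000 − 1 = 0.039444 = 3.94%.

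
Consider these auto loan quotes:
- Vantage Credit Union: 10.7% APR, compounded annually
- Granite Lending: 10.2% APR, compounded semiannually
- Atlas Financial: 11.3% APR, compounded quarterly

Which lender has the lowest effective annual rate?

Granite Lending

Vantage Credit Union: compounded annually, EAR = 10.700%
Granite Lending: (1 + 0.102/2)^2 − 1 = 10.460%
Atlas Financial: (1 + 0.113/4)^4 − 1 = 11.788%
The lowest effective annual rate is Granite Lending at 10.460%.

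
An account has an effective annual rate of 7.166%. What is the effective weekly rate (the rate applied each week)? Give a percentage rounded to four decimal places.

The per-week rate i satisfies (1 + i)^52 = 1 + 0.07166.
i = 1.07166^(1/52) − 1 = 0.0013318 = 0.1332%.

0.1332%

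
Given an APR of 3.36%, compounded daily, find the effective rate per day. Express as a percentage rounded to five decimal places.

With a nominal annual rate compounded daily, the periodic rate is the nominal rate divided by 365.
i = 0.0336 / 365 = 0.0000921 = 0.00921%.

0.00921%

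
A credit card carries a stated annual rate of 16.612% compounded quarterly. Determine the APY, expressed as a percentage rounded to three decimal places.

17.676%

EAR = (1 + 0.16612/4)^4 − 1.
= 1.176758 − 1 = 17.676%.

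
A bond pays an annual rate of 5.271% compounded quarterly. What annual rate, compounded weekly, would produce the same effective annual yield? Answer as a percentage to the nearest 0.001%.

EAR = (1 + 0.05271/4)^4 − 1 = 0.053761.
Solve (1 + r/52)^52 = 1.053761: r/52 = 1.053761^(1/52) − 1 = 0.001008, so r = 0.052392 = 5.239%.

5.239%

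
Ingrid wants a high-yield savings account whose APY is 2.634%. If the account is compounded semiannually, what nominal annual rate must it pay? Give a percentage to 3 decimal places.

2.617%

(1 + r/2)^2 − 1 = 0.02634, so 1 + r/2 = 1.02634^(1/2).
r/2 = 0.013084, so r = 0.026169 = 2.617%.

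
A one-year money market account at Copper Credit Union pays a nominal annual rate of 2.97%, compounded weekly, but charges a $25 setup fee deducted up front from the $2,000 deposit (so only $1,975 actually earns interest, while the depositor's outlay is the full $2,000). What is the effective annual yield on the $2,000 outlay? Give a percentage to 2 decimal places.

Value after one year: 1,975 × (1 + 0.0297/52)^52 = 1,975 × 1.030137 = $2,034.52.
Effective yield on the $2,000 outlay: 2,034.52 / 2,000 − 1 = 0.017260 = 1.73%.

1.73%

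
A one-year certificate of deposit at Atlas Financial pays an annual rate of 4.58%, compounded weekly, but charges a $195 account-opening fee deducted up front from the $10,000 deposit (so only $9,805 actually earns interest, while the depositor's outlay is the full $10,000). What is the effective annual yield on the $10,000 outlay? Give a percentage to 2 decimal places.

2.64%

Value after one year: 9,805 × (1 + 0.0458/52)^52 = 9,805 × 1.046844 = $10,264.30.
Effective yield on the $10,000 outlay: 10,264.30 / 10,000 − 1 = 0.026430 = 2.64%.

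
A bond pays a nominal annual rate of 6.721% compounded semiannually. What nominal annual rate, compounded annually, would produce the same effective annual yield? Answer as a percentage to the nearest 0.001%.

6.834%

EAR = (1 + 0.06721/2)^2 − 1 = 0.068339.
Compounded annually, the equivalent nominal rate is the EAR itself: 6.834%.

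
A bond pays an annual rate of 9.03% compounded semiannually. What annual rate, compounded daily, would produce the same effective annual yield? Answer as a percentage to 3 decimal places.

8.833%

EAR = (1 + 0.0903/2)^2 − 1 = 0.092339.
Solve (1 + r/365)^365 = 1.092339: r/365 = 1.092339^(1/365) − 1 = 0.000242, so r = 0.088332 = 8.833%.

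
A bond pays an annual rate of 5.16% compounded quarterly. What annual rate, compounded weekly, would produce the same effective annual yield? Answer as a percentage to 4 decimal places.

EAR = (1 + 0.0516/4)^4 − 1 = 0.052607.
Solve (1 + r/52)^52 = 1.052607: r/52 = 1.052607^(1/52) − 1 = 0.000986, so r = 0.051295 = 5.1295%.

5.1295%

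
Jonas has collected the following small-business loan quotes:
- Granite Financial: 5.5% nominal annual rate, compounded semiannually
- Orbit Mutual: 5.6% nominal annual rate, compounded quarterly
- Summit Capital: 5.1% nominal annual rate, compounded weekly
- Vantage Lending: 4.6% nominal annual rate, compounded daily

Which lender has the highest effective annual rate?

Orbit Mutual

Granite Financial: (1 + 0.055/2)^2 − 1 = 5.576%
Orbit Mutual: (1 + 0.056/4)^4 − 1 = 5.719%
Summit Capital: (1 + 0.051/52)^52 − 1 = 5.230%
Vantage Lending: (1 + 0.046/365)^365 − 1 = 4.707%
The highest effective annual rate is Orbit Mutual at 5.719%.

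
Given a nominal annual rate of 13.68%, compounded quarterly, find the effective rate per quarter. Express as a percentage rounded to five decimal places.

3.42000%

With a nominal annual rate compounded quarterly, the periodic rate is the nominal rate divided by 4.
i = 0.1368 / 4 = 0.0342000 = 3.42000%.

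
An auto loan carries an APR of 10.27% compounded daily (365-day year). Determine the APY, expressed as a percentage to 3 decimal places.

EAR = (1 + 0.1027/365)^365 − 1.
= (1 + 0.000281)^365 − 1 = 1.108143 − 1 = 10.814%.

10.814%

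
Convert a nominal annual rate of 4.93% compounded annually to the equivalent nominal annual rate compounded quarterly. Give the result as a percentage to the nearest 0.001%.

4.841%

Compounded annually, EAR = nominal = 0.049300.
Solve (1 + r/4)^4 = 1.049300: r/4 = 1.049300^(1/4) − 1 = 0.012103, so r = 0.048414 = 4.841%.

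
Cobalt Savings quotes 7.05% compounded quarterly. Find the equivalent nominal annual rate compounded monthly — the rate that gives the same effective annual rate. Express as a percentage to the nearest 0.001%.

7.009%

EAR = (1 + 0.0705/4)^4 − 1 = 0.072386.
Solve (1 + r/12)^12 = 1.072386: r/12 = 1.072386^(1/12) − 1 = 0.005841, so r = 0.070090 = 7.009%.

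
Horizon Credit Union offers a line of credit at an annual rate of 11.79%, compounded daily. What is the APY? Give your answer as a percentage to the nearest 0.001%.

EAR = (1 + 0.1179/365)^365 − 1.
= (1 + 0.000323)^365 − 1 = 1.125110 − 1 = 12.511%.

12.511%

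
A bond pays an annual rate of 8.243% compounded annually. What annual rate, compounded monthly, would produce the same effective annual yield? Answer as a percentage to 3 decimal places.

Compounded annually, EAR = nominal = 0.082430.
Solve (1 + r/12)^12 = 1.082430: r/12 = 1.082430^(1/12) − 1 = 0.006623, so r = 0.079471 = 7.947%.

7.947%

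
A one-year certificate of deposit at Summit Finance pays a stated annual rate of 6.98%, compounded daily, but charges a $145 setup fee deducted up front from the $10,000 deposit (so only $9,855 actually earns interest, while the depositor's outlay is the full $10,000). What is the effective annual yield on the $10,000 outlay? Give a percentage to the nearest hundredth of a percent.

Value after one year: 9,855 × (1 + 0.0698/365)^365 = 9,855 × 1.072287 = $10,567.38.
Effective yield on the $10,000 outlay: 10,567.38 / 10,000 − 1 = 0.056738 = 5.67%.

5.67%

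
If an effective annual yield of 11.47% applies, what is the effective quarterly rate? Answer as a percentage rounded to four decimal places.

The per-quarter rate i satisfies (1 + i)^4 = 1 + 0.1147.
i = 1.1147^(1/4) − 1 = 0.0275181 = 2.7518%.

2.7518%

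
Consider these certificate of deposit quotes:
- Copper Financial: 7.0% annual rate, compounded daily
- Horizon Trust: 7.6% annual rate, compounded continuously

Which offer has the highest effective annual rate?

Copper Financial: (1 + 0.070/365)^365 − 1 = 7.250%
Horizon Trust: e^0.076 − 1 = 7.896%
The highest effective annual rate is Horizon Trust at 7.896%.

Horizon Trust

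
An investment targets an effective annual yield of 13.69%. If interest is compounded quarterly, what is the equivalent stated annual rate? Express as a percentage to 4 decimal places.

(1 + r/4)^4 − 1 = 0.1369, so 1 + r/4 = 1.1369^(1/4).
r/4 = 0.032596, so r = 0.130385 = 13.0385%.

13.0385%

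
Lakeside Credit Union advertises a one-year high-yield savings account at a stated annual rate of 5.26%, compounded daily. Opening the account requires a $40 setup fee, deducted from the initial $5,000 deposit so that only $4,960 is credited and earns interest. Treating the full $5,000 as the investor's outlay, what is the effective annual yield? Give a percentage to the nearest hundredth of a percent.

4.56%

Value after one year: 4,960 × (1 + 0.0526/365)^365 = 4,960 × 1.054004 = $5,227.86.
Effective yield on the $5,000 outlay: 5,227.86 / 5,000 − 1 = 0.045572 = 4.56%.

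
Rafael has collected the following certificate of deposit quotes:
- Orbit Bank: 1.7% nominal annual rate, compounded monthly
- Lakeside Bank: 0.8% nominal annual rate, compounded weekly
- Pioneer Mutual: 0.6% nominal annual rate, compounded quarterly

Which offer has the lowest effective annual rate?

Orbit Bank: (1 + 0.017/12)^12 − 1 = 1.713%
Lakeside Bank: (1 + 0.008/52)^52 − 1 = 0.803%
Pioneer Mutual: (1 + 0.006/4)^4 − 1 = 0.601%
The lowest effective annual rate is Pioneer Mutual at 0.601%.

Pioneer Mutual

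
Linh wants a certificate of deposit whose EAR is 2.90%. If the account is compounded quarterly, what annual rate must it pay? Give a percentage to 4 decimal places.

2.8690%

(1 + r/4)^4 − 1 = 0.0290, so 1 + r/4 = 1.0290^(1/4).
r/4 = 0.007172, so r = 0.028690 = 2.8690%.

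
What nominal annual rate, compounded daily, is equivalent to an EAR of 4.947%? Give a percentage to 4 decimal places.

(1 + r/365)^365 − 1 = 0.04947, so 1 + r/365 = 1.04947^(1/365).
r/365 = 0.000132, so r = 0.048288 = 4.8288%.

4.8288%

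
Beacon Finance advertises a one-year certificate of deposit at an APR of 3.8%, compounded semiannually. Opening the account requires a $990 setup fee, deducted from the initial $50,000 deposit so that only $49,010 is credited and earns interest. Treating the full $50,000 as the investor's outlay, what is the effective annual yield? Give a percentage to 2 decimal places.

Value after one year: 49,010 × (1 + 0.038/2)^2 = 49,010 × 1.038361 = $50,890.07.
Effective yield on the $50,000 outlay: 50,890.07 / 50,000 − 1 = 0.017801 = 1.78%.

1.78%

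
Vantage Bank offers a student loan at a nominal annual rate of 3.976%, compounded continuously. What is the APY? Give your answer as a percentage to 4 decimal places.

With continuous compounding, EAR = e^0.03976 − 1.
e^0.03976 = 1.040561, so EAR = 0.040561 = 4.0561%.

4.0561%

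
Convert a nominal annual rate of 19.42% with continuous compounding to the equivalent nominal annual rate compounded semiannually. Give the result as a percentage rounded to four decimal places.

20.3941%

EAR under continuous compounding: e^0.1942 − 1 = 0.214339.
Solve (1 + r/2)^2 = 1.214339: r/2 = 1.214339^(1/2) − 1 = 0.101971, so r = 0.203941 = 20.3941%.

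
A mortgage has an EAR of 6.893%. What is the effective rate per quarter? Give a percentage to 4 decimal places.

1.6804%

The per-quarter rate i satisfies (1 + i)^4 = 1 + 0.06893.
i = 1.06893^(1/4) − 1 = 0.0168042 = 1.6804%.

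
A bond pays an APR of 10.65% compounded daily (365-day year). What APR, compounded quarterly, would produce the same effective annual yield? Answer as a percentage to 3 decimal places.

10.791%

EAR = (1 + 0.1065/365)^365 − 1 = 0.112361.
Solve (1 + r/4)^4 = 1.112361: r/4 = 1.112361^(1/4) − 1 = 0.026979, so r = 0.107914 = 10.791%.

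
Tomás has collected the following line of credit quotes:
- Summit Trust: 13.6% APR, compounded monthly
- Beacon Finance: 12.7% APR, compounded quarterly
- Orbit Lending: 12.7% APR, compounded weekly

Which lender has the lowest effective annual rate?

Beacon Finance

Summit Trust: (1 + 0.136/12)^12 − 1 = 14.481%
Beacon Finance: (1 + 0.127/4)^4 − 1 = 13.318%
Orbit Lending: (1 + 0.127/52)^52 − 1 = 13.524%
The lowest effective annual rate is Beacon Finance at 13.318%.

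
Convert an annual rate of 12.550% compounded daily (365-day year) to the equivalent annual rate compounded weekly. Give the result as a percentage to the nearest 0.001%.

12.563%

EAR = (1 + 0.12550/365)^365 − 1 = 0.133691.
Solve (1 + r/52)^52 = 1.133691: r/52 = 1.133691^(1/52) − 1 = 0.002416, so r = 0.125630 = 12.563%.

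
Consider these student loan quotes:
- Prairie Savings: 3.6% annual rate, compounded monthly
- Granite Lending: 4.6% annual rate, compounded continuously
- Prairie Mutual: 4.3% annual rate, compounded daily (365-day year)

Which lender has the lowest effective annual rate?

Prairie Savings

Prairie Savings: (1 + 0.036/12)^12 − 1 = 3.660%
Granite Lending: e^0.046 − 1 = 4.707%
Prairie Mutual: (1 + 0.043/365)^365 − 1 = 4.394%
The lowest effective annual rate is Prairie Savings at 3.660%.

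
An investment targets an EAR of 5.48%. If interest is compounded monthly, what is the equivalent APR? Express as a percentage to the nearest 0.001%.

(1 + r/12)^12 − 1 = 0.0548, so 1 + r/12 = 1.0548^(1/12).
r/12 = 0.004456, so r = 0.053470 = 5.347%.

5.347%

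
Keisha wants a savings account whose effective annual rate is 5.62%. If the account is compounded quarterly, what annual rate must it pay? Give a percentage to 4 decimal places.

(1 + r/4)^4 − 1 = 0.0562, so 1 + r/4 = 1.0562^(1/4).
r/4 = 0.013763, so r = 0.055053 = 5.5053%.

5.5053%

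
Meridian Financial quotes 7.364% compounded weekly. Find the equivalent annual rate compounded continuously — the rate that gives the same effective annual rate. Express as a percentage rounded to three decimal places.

7.359%

EAR = (1 + 0.07364/52)^52 − 1 = 0.076363.
Equivalent continuous rate: r = ln(1 + 0.076363) = 0.073588 = 7.359%.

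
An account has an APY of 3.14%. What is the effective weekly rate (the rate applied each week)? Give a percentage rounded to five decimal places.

The per-week rate i satisfies (1 + i)^52 = 1 + 0.0314.
i = 1.0314^(1/52) − 1 = 0.0005947 = 0.05947%.

0.05947%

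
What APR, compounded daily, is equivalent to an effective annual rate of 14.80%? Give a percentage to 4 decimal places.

13.8047%

(1 + r/365)^365 − 1 = 0.1480, so 1 + r/365 = 1.1480^(1/365).
r/365 = 0.000378, so r = 0.138047 = 13.8047%.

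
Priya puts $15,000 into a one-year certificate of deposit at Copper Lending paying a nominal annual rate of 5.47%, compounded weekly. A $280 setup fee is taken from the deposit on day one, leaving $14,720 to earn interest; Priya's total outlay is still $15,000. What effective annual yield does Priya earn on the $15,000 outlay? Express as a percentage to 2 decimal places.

Value after one year: 14,720 × (1 + 0.0547/52)^52 = 14,720 × 1.056193 = $15,547.17.
Effective yield on the $15,000 outlay: 15,547.17 / 15,000 − 1 = 0.036478 = 3.65%.

3.65%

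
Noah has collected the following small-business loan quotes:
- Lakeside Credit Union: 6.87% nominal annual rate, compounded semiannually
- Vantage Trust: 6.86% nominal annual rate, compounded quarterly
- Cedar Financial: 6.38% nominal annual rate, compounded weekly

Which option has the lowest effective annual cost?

Lakeside Credit Union: (1 + 0.0687/2)^2 − 1 = 6.988%
Vantage Trust: (1 + 0.0686/4)^4 − 1 = 7.038%
Cedar Financial: (1 + 0.0638/52)^52 − 1 = 6.584%
The lowest effective annual rate is Cedar Financial at 6.584%.

Cedar Financial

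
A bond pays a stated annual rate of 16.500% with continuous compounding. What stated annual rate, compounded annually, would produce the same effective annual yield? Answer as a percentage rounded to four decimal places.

17.9393%

EAR under continuous compounding: e^0.16500 − 1 = 0.179393.
Compounded annually, the equivalent nominal rate is the EAR itself: 17.9393%.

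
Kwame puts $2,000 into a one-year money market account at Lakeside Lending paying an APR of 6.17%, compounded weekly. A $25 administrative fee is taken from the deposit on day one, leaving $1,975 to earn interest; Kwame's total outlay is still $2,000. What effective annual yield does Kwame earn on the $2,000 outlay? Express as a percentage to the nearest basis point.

5.03%

Value after one year: 1,975 × (1 + 0.0617/52)^52 = 1,975 × 1.063604 = $2,100.62.
Effective yield on the $2,000 outlay: 2,100.62 / 2,000 − 1 = 0.050309 = 5.03%.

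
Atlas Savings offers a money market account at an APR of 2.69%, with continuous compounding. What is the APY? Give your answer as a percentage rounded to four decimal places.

With continuous compounding, EAR = e^0.0269 − 1.
e^0.0269 = 1.027265, so EAR = 0.027265 = 2.7265%.

2.7265%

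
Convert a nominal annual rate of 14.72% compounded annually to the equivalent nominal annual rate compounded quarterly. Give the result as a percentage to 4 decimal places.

Compounded annually, EAR = nominal = 0.147200.
Solve (1 + r/4)^4 = 1.147200: r/4 = 1.147200^(1/4) − 1 = 0.034927, so r = 0.139709 = 13.9709%.

13.9709%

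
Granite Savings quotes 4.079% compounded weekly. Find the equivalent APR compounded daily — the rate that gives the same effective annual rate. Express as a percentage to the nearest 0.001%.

4.078%

EAR = (1 + 0.04079/52)^52 − 1 = 0.041617.
Solve (1 + r/365)^365 = 1.041617: r/365 = 1.041617^(1/365) − 1 = 0.000112, so r = 0.040776 = 4.078%.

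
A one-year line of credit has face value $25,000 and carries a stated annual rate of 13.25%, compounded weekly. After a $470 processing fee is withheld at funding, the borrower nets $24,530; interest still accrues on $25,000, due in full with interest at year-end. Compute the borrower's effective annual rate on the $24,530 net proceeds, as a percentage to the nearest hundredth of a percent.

16.34%

Amount owed after one year: 25,000 × (1 + 0.1325/52)^52 = 25,000 × 1.141487 = $28,537.17.
Effective rate on net proceeds: 28,537.17 / 24,530 − 1 = 0.163358 = 16.34%.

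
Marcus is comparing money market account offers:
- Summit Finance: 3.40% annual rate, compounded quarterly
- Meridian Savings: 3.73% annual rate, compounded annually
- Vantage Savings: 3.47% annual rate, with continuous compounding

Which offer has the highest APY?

Summit Finance: (1 + 0.0340/4)^4 − 1 = 3.444%
Meridian Savings: compounded annually, EAR = 3.730%
Vantage Savings: e^0.0347 − 1 = 3.531%
The highest effective annual rate is Meridian Savings at 3.730%.

Meridian Savings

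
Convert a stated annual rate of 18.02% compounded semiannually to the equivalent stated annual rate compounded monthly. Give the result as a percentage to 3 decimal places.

EAR = (1 + 0.1802/2)^2 − 1 = 0.188318.
Solve (1 + r/12)^12 = 1.188318: r/12 = 1.188318^(1/12) − 1 = 0.014482, so r = 0.173785 = 17.379%.

17.379%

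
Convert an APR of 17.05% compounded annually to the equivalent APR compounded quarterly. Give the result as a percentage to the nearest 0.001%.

Compounded annually, EAR = nominal = 0.170500.
Solve (1 + r/4)^4 = 1.170500: r/4 = 1.170500^(1/4) − 1 = 0.040143, so r = 0.160570 = 16.057%.

16.057%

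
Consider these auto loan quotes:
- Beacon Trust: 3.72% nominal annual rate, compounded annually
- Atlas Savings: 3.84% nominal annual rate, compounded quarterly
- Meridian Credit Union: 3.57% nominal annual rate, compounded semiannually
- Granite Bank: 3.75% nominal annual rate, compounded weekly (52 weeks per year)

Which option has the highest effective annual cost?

Atlas Savings

Beacon Trust: compounded annually, EAR = 3.720%
Atlas Savings: (1 + 0.0384/4)^4 − 1 = 3.896%
Meridian Credit Union: (1 + 0.0357/2)^2 − 1 = 3.602%
Granite Bank: (1 + 0.0375/52)^52 − 1 = 3.820%
The highest effective annual rate is Atlas Savings at 3.896%.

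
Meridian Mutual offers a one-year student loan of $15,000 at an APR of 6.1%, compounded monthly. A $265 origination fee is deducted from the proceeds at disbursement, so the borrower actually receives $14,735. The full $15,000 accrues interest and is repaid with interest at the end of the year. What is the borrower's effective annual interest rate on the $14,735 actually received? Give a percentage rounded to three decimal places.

Amount owed after one year: 15,000 × (1 + 0.061/12)^12 = 15,000 × 1.062735 = $15,941.02.
Effective rate on net proceeds: 15,941.02 / 14,735 − 1 = 0.081847 = 8.185%.

8.185%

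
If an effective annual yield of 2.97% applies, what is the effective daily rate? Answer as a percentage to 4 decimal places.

0.0080%

The per-day rate i satisfies (1 + i)^365 = 1 + 0.0297.
i = 1.0297^(1/365) − 1 = 0.0000802 = 0.0080%.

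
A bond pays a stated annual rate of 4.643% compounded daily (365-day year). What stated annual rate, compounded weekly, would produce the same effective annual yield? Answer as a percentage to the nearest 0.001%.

4.645%

EAR = (1 + 0.04643/365)^365 − 1 = 0.047522.
Solve (1 + r/52)^52 = 1.047522: r/52 = 1.047522^(1/52) − 1 = 0.000893, so r = 0.046448 = 4.645%.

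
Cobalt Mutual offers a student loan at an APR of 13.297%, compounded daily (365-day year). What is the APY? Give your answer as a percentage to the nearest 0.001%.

EAR = (1 + 0.13297/365)^365 − 1.
= (1 + 0.000364)^365 − 1 = 1.142188 − 1 = 14.219%.

14.219%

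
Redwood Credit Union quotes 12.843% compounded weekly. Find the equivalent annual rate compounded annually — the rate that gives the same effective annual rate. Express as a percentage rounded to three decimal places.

13.686%

EAR = (1 + 0.12843/52)^52 − 1 = 0.136862.
Compounded annually, the equivalent nominal rate is the EAR itself: 13.686%.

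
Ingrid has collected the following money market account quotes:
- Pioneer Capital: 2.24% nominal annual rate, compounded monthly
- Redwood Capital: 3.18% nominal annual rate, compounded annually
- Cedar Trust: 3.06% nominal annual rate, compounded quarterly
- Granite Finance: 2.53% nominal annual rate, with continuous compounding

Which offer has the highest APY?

Redwood Capital

Pioneer Capital: (1 + 0.0224/12)^12 − 1 = 2.263%
Redwood Capital: compounded annually, EAR = 3.180%
Cedar Trust: (1 + 0.0306/4)^4 − 1 = 3.095%
Granite Finance: e^0.0253 − 1 = 2.562%
The highest effective annual rate is Redwood Capital at 3.180%.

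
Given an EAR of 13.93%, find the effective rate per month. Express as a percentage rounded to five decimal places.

The per-month rate i satisfies (1 + i)^12 = 1 + 0.1393.
i = 1.1393^(1/12) − 1 = 0.0109271 = 1.09271%.

1.09271%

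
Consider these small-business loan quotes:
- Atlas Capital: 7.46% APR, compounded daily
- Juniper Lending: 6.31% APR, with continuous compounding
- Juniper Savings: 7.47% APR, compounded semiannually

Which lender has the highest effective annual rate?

Atlas Capital

Atlas Capital: (1 + 0.0746/365)^365 − 1 = 7.744%
Juniper Lending: e^0.0631 − 1 = 6.513%
Juniper Savings: (1 + 0.0747/2)^2 − 1 = 7.610%
The highest effective annual rate is Atlas Capital at 7.744%.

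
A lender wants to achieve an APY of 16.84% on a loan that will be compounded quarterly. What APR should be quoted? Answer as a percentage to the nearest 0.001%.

(1 + r/4)^4 − 1 = 0.1684, so 1 + r/4 = 1.1684^(1/4).
r/4 = 0.039676, so r = 0.158703 = 15.870%.

15.870%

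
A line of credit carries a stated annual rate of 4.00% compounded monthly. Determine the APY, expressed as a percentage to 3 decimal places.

4.074%

EAR = (1 + 0.0400/12)^12 − 1.
= 1.040742 − 1 = 4.074%.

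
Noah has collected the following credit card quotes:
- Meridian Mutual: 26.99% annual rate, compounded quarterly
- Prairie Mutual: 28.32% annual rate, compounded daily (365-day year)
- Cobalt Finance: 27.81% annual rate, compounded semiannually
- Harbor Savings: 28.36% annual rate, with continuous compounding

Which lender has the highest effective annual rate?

Meridian Mutual: (1 + 0.2699/4)^4 − 1 = 29.847%
Prairie Mutual: (1 + 0.2832/365)^365 − 1 = 32.722%
Cobalt Finance: (1 + 0.2781/2)^2 − 1 = 29.743%
Harbor Savings: e^0.2836 − 1 = 32.790%
The highest effective annual rate is Harbor Savings at 32.790%.

Harbor Savings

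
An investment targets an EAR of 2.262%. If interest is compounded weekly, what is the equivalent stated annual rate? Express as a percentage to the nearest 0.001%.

2.237%

(1 + r/52)^52 − 1 = 0.02262, so 1 + r/52 = 1.02262^(1/52).
r/52 = 0.000430, so r = 0.022373 = 2.237%.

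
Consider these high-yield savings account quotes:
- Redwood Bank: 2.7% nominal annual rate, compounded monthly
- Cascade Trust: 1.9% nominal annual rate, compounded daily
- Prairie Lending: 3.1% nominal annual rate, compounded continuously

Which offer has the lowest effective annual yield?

Cascade Trust

Redwood Bank: (1 + 0.027/12)^12 − 1 = 2.734%
Cascade Trust: (1 + 0.019/365)^365 − 1 = 1.918%
Prairie Lending: e^0.031 − 1 = 3.149%
The lowest effective annual rate is Cascade Trust at 1.918%.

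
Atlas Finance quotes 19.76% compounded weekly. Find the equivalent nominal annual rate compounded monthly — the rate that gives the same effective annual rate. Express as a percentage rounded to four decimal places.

19.8855%

EAR = (1 + 0.1976/52)^52 − 1 = 0.218019.
Solve (1 + r/12)^12 = 1.218019: r/12 = 1.218019^(1/12) − 1 = 0.016571, so r = 0.198855 = 19.8855%.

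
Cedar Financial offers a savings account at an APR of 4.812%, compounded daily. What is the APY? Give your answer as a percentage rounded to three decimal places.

4.929%

EAR = (1 + 0.04812/365)^365 − 1.
= 1.049293 − 1 = 4.929%.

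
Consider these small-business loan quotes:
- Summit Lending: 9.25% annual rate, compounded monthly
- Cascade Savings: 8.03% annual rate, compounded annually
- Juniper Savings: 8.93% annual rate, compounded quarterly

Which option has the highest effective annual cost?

Summit Lending

Summit Lending: (1 + 0.0925/12)^12 − 1 = 9.652%
Cascade Savings: compounded annually, EAR = 8.030%
Juniper Savings: (1 + 0.0893/4)^4 − 1 = 9.234%
The highest effective annual rate is Summit Lending at 9.652%.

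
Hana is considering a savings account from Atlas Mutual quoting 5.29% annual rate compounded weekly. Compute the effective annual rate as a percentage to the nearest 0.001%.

EAR = (1 + 0.0529/52)^52 − 1.
= (1 + 0.001017)^52 − 1 = 1.054296 − 1 = 5.430%.

5.430%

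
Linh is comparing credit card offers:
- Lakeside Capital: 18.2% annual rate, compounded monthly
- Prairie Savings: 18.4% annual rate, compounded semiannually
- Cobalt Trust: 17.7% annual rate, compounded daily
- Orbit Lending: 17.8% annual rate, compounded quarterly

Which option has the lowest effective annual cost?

Orbit Lending

Lakeside Capital: (1 + 0.182/12)^12 − 1 = 19.798%
Prairie Savings: (1 + 0.184/2)^2 − 1 = 19.246%
Cobalt Trust: (1 + 0.177/365)^365 − 1 = 19.358%
Orbit Lending: (1 + 0.178/4)^4 − 1 = 19.024%
The lowest effective annual rate is Orbit Lending at 19.024%.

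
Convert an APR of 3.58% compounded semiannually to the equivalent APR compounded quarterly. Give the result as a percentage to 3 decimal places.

3.564%

EAR = (1 + 0.0358/2)^2 − 1 = 0.036120.
Solve (1 + r/4)^4 = 1.036120: r/4 = 1.036120^(1/4) − 1 = 0.008910, so r = 0.035641 = 3.564%.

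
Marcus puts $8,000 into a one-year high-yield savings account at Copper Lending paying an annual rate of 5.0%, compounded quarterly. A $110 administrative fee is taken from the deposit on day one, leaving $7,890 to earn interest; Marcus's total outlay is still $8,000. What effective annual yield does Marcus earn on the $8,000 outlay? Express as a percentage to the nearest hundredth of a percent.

Value after one year: 7,890 × (1 + 0.050/4)^4 = 7,890 × 1.050945 = $8,291.96.
Effective yield on the $8,000 outlay: 8,291.96 / 8,000 − 1 = 0.036495 = 3.65%.

3.65%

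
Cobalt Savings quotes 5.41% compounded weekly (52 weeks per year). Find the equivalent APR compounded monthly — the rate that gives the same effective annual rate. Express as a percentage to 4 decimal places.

EAR = (1 + 0.0541/52)^52 − 1 = 0.055560.
Solve (1 + r/12)^12 = 1.055560: r/12 = 1.055560^(1/12) − 1 = 0.004516, so r = 0.054194 = 5.4194%.

5.4194%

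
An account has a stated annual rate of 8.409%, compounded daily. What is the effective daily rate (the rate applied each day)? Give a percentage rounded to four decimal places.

With a nominal annual rate compounded daily, the periodic rate is the nominal rate divided by 365.
i = 0.08409 / 365 = 0.0002304 = 0.0230%.

0.0230%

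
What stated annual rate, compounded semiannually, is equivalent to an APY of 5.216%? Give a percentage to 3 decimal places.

5.150%

(1 + r/2)^2 − 1 = 0.05216, so 1 + r/2 = 1.05216^(1/2).
r/2 = 0.025749, so r = 0.051497 = 5.150%.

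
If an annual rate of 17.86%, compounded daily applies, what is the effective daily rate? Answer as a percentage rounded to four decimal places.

0.0489%

With a nominal annual rate compounded daily, the periodic rate is the nominal rate divided by 365.
i = 0.1786 / 365 = 0.0004893 = 0.0489%.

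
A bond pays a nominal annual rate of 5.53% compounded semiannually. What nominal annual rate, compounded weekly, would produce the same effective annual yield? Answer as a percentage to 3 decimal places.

5.458%

EAR = (1 + 0.0553/2)^2 − 1 = 0.056065.
Solve (1 + r/52)^52 = 1.056065: r/52 = 1.056065^(1/52) − 1 = 0.001050, so r = 0.054578 = 5.458%.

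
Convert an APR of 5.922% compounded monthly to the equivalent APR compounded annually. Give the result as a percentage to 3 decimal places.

6.085%

EAR = (1 + 0.05922/12)^12 − 1 = 0.060854.
Compounded annually, the equivalent nominal rate is the EAR itself: 6.085%.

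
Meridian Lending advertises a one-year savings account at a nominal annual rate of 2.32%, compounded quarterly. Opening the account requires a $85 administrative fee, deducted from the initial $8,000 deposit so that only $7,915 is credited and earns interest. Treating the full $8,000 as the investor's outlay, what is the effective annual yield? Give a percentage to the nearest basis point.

Value after one year: 7,915 × (1 + 0.0232/4)^4 = 7,915 × 1.023403 = $8,100.23.
Effective yield on the $8,000 outlay: 8,100.23 / 8,000 − 1 = 0.012529 = 1.25%.

1.25%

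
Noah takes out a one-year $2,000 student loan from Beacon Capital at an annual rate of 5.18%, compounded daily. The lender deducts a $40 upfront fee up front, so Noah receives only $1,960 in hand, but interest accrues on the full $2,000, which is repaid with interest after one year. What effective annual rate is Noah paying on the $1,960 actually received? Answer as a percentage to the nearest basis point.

Amount owed after one year: 2,000 × (1 + 0.0518/365)^365 = 2,000 × 1.053161 = $2,106.32.
Effective rate on net proceeds: 2,106.32 / 1,960 − 1 = 0.074654 = 7.47%.

7.47%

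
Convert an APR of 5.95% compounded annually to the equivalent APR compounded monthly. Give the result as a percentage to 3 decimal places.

5.794%

Compounded annually, EAR = nominal = 0.059500.
Solve (1 + r/12)^12 = 1.059500: r/12 = 1.059500^(1/12) − 1 = 0.004828, so r = 0.057937 = 5.794%.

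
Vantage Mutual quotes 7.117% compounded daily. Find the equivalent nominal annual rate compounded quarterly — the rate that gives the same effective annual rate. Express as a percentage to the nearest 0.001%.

7.180%

EAR = (1 + 0.07117/365)^365 − 1 = 0.073756.
Solve (1 + r/4)^4 = 1.073756: r/4 = 1.073756^(1/4) − 1 = 0.017950, so r = 0.071800 = 7.180%.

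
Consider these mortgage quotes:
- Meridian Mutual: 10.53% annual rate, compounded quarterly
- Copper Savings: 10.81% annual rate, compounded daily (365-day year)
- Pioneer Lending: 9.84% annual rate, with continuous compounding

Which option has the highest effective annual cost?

Meridian Mutual: (1 + 0.1053/4)^4 − 1 = 10.953%
Copper Savings: (1 + 0.1081/365)^365 − 1 = 11.414%
Pioneer Lending: e^0.0984 − 1 = 10.340%
The highest effective annual rate is Copper Savings at 11.414%.

Copper Savings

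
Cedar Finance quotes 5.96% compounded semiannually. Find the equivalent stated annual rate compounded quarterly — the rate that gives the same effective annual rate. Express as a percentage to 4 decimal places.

EAR = (1 + 0.0596/2)^2 − 1 = 0.060488.
Solve (1 + r/4)^4 = 1.060488: r/4 = 1.060488^(1/4) − 1 = 0.014791, so r = 0.059162 = 5.9162%.

5.9162%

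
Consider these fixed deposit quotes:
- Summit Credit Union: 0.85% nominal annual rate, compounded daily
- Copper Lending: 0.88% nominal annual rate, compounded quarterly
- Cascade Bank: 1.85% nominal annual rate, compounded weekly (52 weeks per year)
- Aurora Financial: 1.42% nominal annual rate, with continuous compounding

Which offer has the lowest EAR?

Summit Credit Union: (1 + 0.0085/365)^365 − 1 = 0.854%
Copper Lending: (1 + 0.0088/4)^4 − 1 = 0.883%
Cascade Bank: (1 + 0.0185/52)^52 − 1 = 1.867%
Aurora Financial: e^0.0142 − 1 = 1.430%
The lowest effective annual rate is Summit Credit Union at 0.854%.

Summit Credit Union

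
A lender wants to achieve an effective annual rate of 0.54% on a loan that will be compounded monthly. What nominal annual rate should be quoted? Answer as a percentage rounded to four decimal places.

0.5387%

(1 + r/12)^12 − 1 = 0.0054, so 1 + r/12 = 1.0054^(1/12).
r/12 = 0.000449, so r = 0.005387 = 0.5387%.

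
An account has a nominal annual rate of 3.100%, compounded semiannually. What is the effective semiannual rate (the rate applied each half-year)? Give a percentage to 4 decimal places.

1.5500%

With a nominal annual rate compounded semiannually, the periodic rate is the nominal rate divided by 2.
i = 0.03100 / 2 = 0.0155000 = 1.5500%.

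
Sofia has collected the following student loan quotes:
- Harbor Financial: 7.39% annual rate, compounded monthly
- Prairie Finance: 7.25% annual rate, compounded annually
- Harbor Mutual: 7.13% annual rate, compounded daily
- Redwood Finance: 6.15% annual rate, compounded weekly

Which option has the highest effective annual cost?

Harbor Financial: (1 + 0.0739/12)^12 − 1 = 7.646%
Prairie Finance: compounded annually, EAR = 7.250%
Harbor Mutual: (1 + 0.0713/365)^365 − 1 = 7.390%
Redwood Finance: (1 + 0.0615/52)^52 − 1 = 6.339%
The highest effective annual rate is Harbor Financial at 7.646%.

Harbor Financial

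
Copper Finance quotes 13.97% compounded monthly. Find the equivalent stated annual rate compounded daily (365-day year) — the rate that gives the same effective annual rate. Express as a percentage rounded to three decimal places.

13.892%

EAR = (1 + 0.1397/12)^12 − 1 = 0.149001.
Solve (1 + r/365)^365 = 1.149001: r/365 = 1.149001^(1/365) − 1 = 0.000381, so r = 0.138920 = 13.892%.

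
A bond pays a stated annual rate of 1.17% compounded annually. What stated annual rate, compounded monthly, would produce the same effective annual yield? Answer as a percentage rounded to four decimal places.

Compounded annually, EAR = nominal = 0.011700.
Solve (1 + r/12)^12 = 1.011700: r/12 = 1.011700^(1/12) − 1 = 0.000970, so r = 0.011638 = 1.1638%.

1.1638%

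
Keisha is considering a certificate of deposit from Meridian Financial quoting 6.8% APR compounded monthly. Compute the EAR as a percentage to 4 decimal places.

EAR = (1 + 0.068/12)^12 − 1.
= 1.070160 − 1 = 7.0160%.

7.0160%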